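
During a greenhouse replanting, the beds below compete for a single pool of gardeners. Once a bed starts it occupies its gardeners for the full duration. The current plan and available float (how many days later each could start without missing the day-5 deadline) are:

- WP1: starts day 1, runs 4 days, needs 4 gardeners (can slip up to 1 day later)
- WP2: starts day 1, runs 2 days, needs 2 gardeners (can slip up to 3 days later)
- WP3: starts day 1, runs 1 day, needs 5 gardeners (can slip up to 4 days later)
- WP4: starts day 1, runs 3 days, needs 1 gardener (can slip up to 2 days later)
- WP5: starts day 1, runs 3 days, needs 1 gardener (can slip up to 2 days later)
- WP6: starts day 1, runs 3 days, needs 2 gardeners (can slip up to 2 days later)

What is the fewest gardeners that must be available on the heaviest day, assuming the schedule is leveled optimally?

8

Early-start (WP1@1, WP2@1, WP3@1, WP4@1, WP5@1, WP6@1) gives peak 15: d1:15  d2:10  d3:8  d4:4  d5:0.
Shift WP3→5, WP6→3.
Schedule WP1@1, WP2@1, WP3@5, WP4@1, WP5@1, WP6@3: d1:8  d2:8  d3:8  d4:6  d5:7 — peak 8.
Total gardener-days = 37 over 5 days ⇒ peak ≥ ⌈37/5⌉ = 8, so 8 is optimal.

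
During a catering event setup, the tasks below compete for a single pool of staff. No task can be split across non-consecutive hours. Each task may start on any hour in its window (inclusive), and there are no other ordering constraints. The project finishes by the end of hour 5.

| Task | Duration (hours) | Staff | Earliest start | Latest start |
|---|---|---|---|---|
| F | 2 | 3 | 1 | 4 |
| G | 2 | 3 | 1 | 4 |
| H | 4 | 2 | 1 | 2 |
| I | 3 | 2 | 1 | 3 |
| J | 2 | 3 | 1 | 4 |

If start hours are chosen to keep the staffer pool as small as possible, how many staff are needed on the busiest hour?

Early-start (F@1, G@1, H@1, I@1, J@1) gives peak 13: h1:13  h2:13  h3:4  h4:2  h5:0.
Shift I→3, J→3.
Schedule F@1, G@1, H@1, I@3, J@3: h1:8  h2:8  h3:7  h4:7  h5:2 — peak 8.

8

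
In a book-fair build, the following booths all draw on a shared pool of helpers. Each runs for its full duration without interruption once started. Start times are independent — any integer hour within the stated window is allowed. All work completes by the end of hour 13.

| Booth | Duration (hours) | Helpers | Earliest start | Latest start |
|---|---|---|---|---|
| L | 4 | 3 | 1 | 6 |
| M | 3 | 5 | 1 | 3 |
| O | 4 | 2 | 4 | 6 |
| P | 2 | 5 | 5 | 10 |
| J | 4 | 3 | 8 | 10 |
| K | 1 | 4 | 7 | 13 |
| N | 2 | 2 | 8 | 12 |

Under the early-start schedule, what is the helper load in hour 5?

At early start, hour 5 has: O, P.
Demand: 2 + 5 = 7.

7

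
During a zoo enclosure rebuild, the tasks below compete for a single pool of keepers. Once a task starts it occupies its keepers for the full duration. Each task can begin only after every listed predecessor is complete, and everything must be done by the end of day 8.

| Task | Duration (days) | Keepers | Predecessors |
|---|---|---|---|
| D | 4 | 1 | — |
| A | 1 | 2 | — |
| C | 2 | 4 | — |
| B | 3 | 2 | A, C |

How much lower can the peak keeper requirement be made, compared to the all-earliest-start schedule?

Early-start peak: d1:7  d2:5  d3:3  d4:3  d5:2  d6:0  d7:0  d8:0 ⇒ 7.
Leveled (D@3, A@3, C@1, B@4): d1:4  d2:4  d3:3  d4:3  d5:3  d6:3  d7:0  d8:0 ⇒ 4.
Reduction 7 − 4 = 3.

3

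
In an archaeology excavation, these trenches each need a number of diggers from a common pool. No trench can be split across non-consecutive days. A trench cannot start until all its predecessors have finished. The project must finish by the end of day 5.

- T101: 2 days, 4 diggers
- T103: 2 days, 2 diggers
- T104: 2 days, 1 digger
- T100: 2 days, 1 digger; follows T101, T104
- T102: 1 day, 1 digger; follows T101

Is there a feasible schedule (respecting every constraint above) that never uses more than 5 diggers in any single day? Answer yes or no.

yes

Schedule T101@1, T103@3, T104@1, T100@3, T102@3: d1:5  d2:5  d3:4  d4:3  d5:0 — peak 5 ≤ 5.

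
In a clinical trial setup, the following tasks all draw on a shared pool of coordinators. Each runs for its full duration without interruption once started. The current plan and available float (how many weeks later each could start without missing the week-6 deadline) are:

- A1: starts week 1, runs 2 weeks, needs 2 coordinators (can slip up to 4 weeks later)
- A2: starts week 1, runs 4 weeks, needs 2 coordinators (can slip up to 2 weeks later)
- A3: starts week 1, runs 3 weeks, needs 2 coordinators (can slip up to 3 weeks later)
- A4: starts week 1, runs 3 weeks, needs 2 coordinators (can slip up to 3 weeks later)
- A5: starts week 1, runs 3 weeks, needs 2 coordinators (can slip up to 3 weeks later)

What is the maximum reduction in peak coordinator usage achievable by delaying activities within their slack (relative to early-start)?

Early-start peak: w1:10  w2:10  w3:8  w4:2  w5:0  w6:0 ⇒ 10.
Leveled (A1@1, A2@1, A3@1, A4@3, A5@4): w1:6  w2:6  w3:6  w4:6  w5:4  w6:2 ⇒ 6.
Reduction 10 − 6 = 4.

4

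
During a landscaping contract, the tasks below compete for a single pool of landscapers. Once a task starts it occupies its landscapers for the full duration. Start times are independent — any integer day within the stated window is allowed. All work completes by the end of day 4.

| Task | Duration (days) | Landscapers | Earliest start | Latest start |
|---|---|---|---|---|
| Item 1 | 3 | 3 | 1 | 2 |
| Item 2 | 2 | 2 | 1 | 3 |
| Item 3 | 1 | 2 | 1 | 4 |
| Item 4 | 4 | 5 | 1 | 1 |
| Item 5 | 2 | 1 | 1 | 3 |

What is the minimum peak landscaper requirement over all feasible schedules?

10

Early-start (Item 1@1, Item 2@1, Item 3@1, Item 4@1, Item 5@1) gives peak 13: d1:13  d2:11  d3:8  d4:5.
Shift Item 3→4, Item 5→3.
Schedule Item 1@1, Item 2@1, Item 3@4, Item 4@1, Item 5@3: d1:10  d2:10  d3:9  d4:8 — peak 10.
Total landscaper-days = 37 over 4 days ⇒ peak ≥ ⌈37/4⌉ = 10, so 10 is optimal.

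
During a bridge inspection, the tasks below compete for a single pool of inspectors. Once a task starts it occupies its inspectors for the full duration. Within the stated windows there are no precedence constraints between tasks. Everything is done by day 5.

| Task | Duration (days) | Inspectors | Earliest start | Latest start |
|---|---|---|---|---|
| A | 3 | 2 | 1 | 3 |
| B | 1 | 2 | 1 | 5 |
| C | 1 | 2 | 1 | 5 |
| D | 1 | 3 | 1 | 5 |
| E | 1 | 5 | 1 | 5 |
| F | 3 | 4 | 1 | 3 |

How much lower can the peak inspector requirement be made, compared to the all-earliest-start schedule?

11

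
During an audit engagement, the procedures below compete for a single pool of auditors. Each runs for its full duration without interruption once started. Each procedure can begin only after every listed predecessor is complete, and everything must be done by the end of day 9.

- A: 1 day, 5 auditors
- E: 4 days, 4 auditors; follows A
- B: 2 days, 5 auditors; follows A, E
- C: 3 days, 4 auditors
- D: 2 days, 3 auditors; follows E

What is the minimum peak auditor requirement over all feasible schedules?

Early-start (A@1, E@2, B@6, C@1, D@6) gives peak 9: d1:9  d2:8  d3:8  d4:4  d5:4  d6:8  d7:8  d8:0  d9:0.
Shift C→2.
Schedule A@1, E@2, B@6, C@2, D@6: d1:5  d2:8  d3:8  d4:8  d5:4  d6:8  d7:8  d8:0  d9:0 — peak 8.

8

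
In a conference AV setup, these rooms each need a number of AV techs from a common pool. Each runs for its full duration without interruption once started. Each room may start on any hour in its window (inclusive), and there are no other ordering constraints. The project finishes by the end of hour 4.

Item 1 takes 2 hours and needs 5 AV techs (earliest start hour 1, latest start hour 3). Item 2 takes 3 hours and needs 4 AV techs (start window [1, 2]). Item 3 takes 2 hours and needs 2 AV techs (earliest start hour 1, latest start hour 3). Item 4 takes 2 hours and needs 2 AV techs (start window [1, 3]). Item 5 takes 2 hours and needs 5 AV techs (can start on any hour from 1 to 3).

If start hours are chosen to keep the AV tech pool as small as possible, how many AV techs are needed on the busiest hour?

11

Early-start (Item 1@1, Item 2@1, Item 3@1, Item 4@1, Item 5@1) gives peak 18: h1:18  h2:18  h3:4  h4:0.
Shift Item 4→3, Item 5→3.
Schedule Item 1@1, Item 2@1, Item 3@1, Item 4@3, Item 5@3: h1:11  h2:11  h3:11  h4:7 — peak 11.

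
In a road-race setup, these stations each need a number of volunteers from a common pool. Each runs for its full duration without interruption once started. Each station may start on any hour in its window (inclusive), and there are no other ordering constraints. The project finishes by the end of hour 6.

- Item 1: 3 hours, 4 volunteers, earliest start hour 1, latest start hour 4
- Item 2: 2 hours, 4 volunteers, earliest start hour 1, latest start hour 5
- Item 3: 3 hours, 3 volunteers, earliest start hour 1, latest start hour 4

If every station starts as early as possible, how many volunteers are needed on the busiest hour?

Early-start schedule: Item 1@1, Item 2@1, Item 3@1.
Load per hour: hour 1: 11, hour 2: 11, hour 3: 7, hour 4: 0, hour 5: 0, hour 6: 0.
Peak is 11.

11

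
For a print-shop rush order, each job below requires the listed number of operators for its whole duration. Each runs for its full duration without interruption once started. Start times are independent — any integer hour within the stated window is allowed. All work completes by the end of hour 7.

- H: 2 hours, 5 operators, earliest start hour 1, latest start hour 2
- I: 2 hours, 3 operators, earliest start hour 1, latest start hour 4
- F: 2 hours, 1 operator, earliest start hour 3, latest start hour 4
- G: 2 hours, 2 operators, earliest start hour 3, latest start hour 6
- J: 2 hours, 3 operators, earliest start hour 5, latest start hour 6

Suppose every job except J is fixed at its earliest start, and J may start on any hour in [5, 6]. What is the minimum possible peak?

8

J@5: h1:8  h2:8  h3:3  h4:3  h5:3  h6:3  h7:0 → peak 8
J@6: h1:8  h2:8  h3:3  h4:3  h5:0  h6:3  h7:3 → peak 8
Best is J@5, peak 8.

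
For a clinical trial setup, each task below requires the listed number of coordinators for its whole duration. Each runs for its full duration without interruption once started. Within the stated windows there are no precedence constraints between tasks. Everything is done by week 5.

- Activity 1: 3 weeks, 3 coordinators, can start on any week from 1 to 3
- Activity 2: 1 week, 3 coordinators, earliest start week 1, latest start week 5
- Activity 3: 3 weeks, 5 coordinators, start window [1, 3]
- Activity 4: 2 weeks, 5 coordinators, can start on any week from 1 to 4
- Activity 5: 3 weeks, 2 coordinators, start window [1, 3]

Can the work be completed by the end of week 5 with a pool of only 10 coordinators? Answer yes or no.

Schedule Activity 1@1, Activity 2@1, Activity 3@2, Activity 4@4, Activity 5@1: w1:8  w2:10  w3:10  w4:10  w5:5 — peak 10 ≤ 10.

yes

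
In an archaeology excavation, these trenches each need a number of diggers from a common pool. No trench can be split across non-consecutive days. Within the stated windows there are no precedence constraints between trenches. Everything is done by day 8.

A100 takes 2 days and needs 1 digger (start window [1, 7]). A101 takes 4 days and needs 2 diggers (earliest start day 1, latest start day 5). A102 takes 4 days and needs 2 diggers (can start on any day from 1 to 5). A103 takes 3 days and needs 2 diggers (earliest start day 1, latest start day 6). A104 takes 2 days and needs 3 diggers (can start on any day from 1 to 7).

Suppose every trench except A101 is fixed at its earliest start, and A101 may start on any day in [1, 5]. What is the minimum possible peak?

A101@1: d1:10  d2:10  d3:6  d4:4  d5:0  d6:0  d7:0  d8:0 → peak 10
A101@2: d1:8  d2:10  d3:6  d4:4  d5:2  d6:0  d7:0  d8:0 → peak 10
A101@3: d1:8  d2:8  d3:6  d4:4  d5:2  d6:2  d7:0  d8:0 → peak 8
A101@4: d1:8  d2:8  d3:4  d4:4  d5:2  d6:2  d7:2  d8:0 → peak 8
A101@5: d1:8  d2:8  d3:4  d4:2  d5:2  d6:2  d7:2  d8:2 → peak 8
Best is A101@3, peak 8.

8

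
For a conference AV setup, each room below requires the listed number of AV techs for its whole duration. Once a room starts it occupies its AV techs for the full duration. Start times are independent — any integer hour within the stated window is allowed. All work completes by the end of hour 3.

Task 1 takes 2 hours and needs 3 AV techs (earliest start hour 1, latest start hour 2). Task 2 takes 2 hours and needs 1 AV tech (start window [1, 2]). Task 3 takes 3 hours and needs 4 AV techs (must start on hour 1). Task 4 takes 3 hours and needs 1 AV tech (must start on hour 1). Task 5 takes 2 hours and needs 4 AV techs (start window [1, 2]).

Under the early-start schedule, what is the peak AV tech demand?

Early-start schedule: Task 1@1, Task 2@1, Task 3@1, Task 4@1, Task 5@1.
Load per hour: hour 1: 13, hour 2: 13, hour 3: 5.
Peak is 13.

13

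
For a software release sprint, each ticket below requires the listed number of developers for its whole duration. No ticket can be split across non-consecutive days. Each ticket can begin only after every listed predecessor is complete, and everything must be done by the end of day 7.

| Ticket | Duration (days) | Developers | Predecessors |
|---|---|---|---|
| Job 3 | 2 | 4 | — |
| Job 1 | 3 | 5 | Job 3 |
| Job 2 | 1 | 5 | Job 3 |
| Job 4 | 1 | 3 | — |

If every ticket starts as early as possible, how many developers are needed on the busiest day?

10

Early-start schedule: Job 3@1, Job 1@3, Job 2@3, Job 4@1.
Load per day: day 1: 7, day 2: 4, day 3: 10, day 4: 5, day 5: 5, day 6: 0, day 7: 0.
Peak is 10.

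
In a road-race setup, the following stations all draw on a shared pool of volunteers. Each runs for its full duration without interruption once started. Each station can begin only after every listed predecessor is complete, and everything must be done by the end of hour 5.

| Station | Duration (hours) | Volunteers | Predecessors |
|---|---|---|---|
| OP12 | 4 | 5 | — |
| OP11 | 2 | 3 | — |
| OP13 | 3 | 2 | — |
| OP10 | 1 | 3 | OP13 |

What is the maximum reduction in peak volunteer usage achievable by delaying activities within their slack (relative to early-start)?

Early-start peak: h1:10  h2:10  h3:7  h4:8  h5:0 ⇒ 10.
Leveled (OP12@1, OP11@4, OP13@1, OP10@5): h1:7  h2:7  h3:7  h4:8  h5:6 ⇒ 8.
Reduction 10 − 8 = 2.

2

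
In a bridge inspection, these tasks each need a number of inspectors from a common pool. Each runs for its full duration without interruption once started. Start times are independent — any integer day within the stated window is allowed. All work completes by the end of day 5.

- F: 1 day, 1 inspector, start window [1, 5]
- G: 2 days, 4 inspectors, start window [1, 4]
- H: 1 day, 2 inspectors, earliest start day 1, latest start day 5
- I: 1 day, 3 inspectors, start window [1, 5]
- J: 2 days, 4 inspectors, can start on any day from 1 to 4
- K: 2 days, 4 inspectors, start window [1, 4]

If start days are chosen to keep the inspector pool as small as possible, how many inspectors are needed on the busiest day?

Early-start (F@1, G@1, H@1, I@1, J@1, K@1) gives peak 18: d1:18  d2:12  d3:0  d4:0  d5:0.
Shift I→2, J→3, K→3.
Schedule F@1, G@1, H@1, I@2, J@3, K@3: d1:7  d2:7  d3:8  d4:8  d5:0 — peak 8.

8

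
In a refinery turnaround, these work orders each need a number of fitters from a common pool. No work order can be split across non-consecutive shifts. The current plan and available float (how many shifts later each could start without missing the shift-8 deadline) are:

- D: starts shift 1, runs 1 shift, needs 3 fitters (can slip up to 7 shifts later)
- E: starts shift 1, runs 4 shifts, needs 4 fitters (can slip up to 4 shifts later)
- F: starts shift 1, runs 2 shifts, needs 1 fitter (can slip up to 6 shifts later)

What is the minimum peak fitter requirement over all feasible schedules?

4

Early-start (D@1, E@1, F@1) gives peak 8: s1:8  s2:5  s3:4  s4:4  s5:0  s6:0  s7:0  s8:0.
Shift E→2, F→6.
Schedule D@1, E@2, F@6: s1:3  s2:4  s3:4  s4:4  s5:4  s6:1  s7:1  s8:0 — peak 4.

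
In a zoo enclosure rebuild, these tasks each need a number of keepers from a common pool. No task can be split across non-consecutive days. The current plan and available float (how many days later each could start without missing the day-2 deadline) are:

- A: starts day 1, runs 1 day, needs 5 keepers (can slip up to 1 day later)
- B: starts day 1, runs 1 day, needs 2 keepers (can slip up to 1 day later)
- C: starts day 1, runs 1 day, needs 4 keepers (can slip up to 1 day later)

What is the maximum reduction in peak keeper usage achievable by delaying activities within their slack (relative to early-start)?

5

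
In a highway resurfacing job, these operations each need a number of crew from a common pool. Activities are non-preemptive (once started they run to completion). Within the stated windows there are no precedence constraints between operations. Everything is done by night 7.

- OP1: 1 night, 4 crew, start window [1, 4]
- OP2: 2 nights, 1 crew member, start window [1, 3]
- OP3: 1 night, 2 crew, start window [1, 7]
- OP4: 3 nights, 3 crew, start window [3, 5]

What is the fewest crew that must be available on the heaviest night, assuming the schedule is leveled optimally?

4

Early-start (OP1@1, OP2@1, OP3@1, OP4@3) gives peak 7: n1:7  n2:1  n3:3  n4:3  n5:3  n6:0  n7:0.
Shift OP2→2, OP3→2.
Schedule OP1@1, OP2@2, OP3@2, OP4@3: n1:4  n2:3  n3:4  n4:3  n5:3  n6:0  n7:0 — peak 4.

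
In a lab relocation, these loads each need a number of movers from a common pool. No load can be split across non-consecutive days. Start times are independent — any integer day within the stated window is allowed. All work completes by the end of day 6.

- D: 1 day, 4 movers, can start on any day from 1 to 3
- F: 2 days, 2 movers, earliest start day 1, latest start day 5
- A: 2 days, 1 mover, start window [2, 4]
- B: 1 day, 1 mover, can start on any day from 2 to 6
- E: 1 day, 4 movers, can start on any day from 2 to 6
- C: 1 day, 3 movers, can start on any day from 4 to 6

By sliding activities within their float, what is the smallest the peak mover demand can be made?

4

Early-start (D@1, F@1, A@2, B@2, E@2, C@4) gives peak 8: d1:6  d2:8  d3:1  d4:3  d5:0  d6:0.
Shift F→2, E→4, C→5.
Schedule D@1, F@2, A@2, B@2, E@4, C@5: d1:4  d2:4  d3:3  d4:4  d5:3  d6:0 — peak 4.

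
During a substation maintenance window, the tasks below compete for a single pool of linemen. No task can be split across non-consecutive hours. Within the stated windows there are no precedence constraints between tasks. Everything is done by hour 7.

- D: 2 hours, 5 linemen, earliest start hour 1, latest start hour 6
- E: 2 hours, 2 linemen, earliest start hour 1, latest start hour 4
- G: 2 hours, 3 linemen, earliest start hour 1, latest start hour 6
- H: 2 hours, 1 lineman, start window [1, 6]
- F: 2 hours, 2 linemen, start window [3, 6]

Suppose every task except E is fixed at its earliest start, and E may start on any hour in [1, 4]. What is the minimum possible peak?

9

E@1: h1:11  h2:11  h3:2  h4:2  h5:0  h6:0  h7:0 → peak 11
E@2: h1:9  h2:11  h3:4  h4:2  h5:0  h6:0  h7:0 → peak 11
E@3: h1:9  h2:9  h3:4  h4:4  h5:0  h6:0  h7:0 → peak 9
E@4: h1:9  h2:9  h3:2  h4:4  h5:2  h6:0  h7:0 → peak 9
Best is E@3, peak 9.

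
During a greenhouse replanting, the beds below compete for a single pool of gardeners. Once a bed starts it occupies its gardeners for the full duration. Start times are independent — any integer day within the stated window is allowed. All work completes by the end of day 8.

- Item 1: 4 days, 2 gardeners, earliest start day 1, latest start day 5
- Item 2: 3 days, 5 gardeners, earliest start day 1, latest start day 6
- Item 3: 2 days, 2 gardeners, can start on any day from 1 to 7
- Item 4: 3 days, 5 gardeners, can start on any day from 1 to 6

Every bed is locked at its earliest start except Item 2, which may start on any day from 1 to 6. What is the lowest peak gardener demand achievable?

9

Item 2@1: d1:14  d2:14  d3:12  d4:2  d5:0  d6:0  d7:0  d8:0 → peak 14
Item 2@2: d1:9  d2:14  d3:12  d4:7  d5:0  d6:0  d7:0  d8:0 → peak 14
Item 2@3: d1:9  d2:9  d3:12  d4:7  d5:5  d6:0  d7:0  d8:0 → peak 12
Item 2@4: d1:9  d2:9  d3:7  d4:7  d5:5  d6:5  d7:0  d8:0 → peak 9
Item 2@5: d1:9  d2:9  d3:7  d4:2  d5:5  d6:5  d7:5  d8:0 → peak 9
Item 2@6: d1:9  d2:9  d3:7  d4:2  d5:0  d6:5  d7:5  d8:5 → peak 9
Best is Item 2@4, peak 9.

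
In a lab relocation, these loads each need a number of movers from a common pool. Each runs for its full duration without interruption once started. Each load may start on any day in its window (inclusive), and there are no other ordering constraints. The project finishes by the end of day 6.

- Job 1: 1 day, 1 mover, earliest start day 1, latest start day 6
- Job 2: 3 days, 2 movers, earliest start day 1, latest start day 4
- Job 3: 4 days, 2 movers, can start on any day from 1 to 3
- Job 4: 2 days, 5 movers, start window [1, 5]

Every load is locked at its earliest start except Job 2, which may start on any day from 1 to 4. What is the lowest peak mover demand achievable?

8

Job 2@1: d1:10  d2:9  d3:4  d4:2  d5:0  d6:0 → peak 10
Job 2@2: d1:8  d2:9  d3:4  d4:4  d5:0  d6:0 → peak 9
Job 2@3: d1:8  d2:7  d3:4  d4:4  d5:2  d6:0 → peak 8
Job 2@4: d1:8  d2:7  d3:2  d4:4  d5:2  d6:2 → peak 8
Best is Job 2@3, peak 8.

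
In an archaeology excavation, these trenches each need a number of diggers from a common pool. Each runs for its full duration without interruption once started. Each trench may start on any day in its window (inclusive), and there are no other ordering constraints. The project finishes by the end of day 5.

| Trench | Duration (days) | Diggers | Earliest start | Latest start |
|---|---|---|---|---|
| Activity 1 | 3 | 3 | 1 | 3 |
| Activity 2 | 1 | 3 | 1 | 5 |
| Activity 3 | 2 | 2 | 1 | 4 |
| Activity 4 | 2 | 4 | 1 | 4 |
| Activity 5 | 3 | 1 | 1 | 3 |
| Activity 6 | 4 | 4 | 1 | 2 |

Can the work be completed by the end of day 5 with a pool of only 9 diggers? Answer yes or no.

yes

Schedule Activity 1@1, Activity 2@1, Activity 3@1, Activity 4@4, Activity 5@3, Activity 6@2: d1:8  d2:9  d3:8  d4:9  d5:9 — peak 9 ≤ 9.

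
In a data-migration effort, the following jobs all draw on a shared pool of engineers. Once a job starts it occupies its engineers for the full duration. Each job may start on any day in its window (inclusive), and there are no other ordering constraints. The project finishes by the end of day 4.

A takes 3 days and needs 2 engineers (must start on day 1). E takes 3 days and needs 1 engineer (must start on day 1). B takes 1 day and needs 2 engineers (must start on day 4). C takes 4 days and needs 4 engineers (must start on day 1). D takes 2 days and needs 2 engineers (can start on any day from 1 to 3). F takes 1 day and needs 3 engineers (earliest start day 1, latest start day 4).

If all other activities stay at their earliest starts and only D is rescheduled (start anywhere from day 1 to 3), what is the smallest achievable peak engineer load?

D@1: d1:12  d2:9  d3:7  d4:6 → peak 12
D@2: d1:10  d2:9  d3:9  d4:6 → peak 10
D@3: d1:10  d2:7  d3:9  d4:8 → peak 10
Best is D@2, peak 10.

10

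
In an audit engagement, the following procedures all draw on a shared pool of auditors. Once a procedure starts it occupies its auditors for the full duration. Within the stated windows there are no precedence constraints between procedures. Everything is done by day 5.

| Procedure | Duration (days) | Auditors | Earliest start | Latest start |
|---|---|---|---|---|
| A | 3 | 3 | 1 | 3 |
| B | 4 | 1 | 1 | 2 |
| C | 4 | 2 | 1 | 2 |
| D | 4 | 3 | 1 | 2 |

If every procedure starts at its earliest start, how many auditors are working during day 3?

9

At early start, day 3 has: A, B, C, D.
Demand: 3 + 1 + 2 + 3 = 9.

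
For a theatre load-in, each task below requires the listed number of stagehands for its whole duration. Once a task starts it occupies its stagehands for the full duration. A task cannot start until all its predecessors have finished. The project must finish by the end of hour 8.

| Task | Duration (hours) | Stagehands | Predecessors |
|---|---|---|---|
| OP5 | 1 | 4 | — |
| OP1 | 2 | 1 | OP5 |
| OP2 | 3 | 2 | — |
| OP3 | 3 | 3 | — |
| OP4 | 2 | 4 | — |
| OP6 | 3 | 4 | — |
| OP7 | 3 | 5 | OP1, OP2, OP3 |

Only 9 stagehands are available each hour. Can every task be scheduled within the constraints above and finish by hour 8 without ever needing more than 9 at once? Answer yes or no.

Schedule OP5@1, OP1@2, OP2@1, OP3@1, OP4@4, OP6@4, OP7@6: h1:9  h2:6  h3:6  h4:8  h5:8  h6:9  h7:5  h8:5 — peak 9 ≤ 9.

yes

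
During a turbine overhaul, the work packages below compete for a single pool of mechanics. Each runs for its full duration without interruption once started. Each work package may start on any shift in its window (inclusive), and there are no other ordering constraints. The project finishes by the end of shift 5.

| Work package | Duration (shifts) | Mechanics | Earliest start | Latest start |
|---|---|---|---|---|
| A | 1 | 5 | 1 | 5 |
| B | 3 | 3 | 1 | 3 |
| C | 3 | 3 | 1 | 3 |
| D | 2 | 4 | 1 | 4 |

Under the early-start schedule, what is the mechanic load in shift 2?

At early start, shift 2 has: B, C, D.
Demand: 3 + 3 + 4 = 10.

10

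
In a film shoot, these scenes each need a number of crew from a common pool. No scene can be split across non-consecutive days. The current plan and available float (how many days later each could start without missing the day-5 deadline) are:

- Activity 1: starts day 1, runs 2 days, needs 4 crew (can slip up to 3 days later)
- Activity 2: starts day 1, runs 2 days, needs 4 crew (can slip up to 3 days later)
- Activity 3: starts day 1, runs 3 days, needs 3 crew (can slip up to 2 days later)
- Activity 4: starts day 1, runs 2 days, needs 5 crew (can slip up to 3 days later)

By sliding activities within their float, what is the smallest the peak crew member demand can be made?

Early-start (Activity 1@1, Activity 2@1, Activity 3@1, Activity 4@1) gives peak 16: d1:16  d2:16  d3:3  d4:0  d5:0.
Shift Activity 3→3, Activity 4→3.
Schedule Activity 1@1, Activity 2@1, Activity 3@3, Activity 4@3: d1:8  d2:8  d3:8  d4:8  d5:3 — peak 8.

8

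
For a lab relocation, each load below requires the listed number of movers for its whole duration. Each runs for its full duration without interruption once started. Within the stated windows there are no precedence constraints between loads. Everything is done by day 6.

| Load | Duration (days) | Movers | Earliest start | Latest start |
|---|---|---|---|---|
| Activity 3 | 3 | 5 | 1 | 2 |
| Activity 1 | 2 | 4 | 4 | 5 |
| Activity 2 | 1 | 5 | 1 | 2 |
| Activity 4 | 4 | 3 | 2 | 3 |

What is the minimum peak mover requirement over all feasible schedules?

Early-start (Activity 3@1, Activity 1@4, Activity 2@1, Activity 4@2) gives peak 10: d1:10  d2:8  d3:8  d4:7  d5:7  d6:0.
Shift Activity 3→2, Activity 1→5.
Schedule Activity 3@2, Activity 1@5, Activity 2@1, Activity 4@2: d1:5  d2:8  d3:8  d4:8  d5:7  d6:4 — peak 8.
No arrangement of the 16 feasible schedules does better.

8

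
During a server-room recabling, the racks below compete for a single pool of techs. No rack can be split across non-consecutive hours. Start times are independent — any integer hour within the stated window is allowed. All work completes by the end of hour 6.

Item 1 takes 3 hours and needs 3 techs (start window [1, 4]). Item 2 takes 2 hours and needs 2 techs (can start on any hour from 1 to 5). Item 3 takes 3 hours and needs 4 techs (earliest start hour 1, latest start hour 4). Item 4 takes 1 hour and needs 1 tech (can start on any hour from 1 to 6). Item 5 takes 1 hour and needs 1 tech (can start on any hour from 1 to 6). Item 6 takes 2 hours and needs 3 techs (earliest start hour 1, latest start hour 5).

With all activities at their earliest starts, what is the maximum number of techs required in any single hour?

14

Early-start schedule: Item 1@1, Item 2@1, Item 3@1, Item 4@1, Item 5@1, Item 6@1.
Load per hour: hour 1: 14, hour 2: 12, hour 3: 7, hour 4: 0, hour 5: 0, hour 6: 0.
Peak is 14.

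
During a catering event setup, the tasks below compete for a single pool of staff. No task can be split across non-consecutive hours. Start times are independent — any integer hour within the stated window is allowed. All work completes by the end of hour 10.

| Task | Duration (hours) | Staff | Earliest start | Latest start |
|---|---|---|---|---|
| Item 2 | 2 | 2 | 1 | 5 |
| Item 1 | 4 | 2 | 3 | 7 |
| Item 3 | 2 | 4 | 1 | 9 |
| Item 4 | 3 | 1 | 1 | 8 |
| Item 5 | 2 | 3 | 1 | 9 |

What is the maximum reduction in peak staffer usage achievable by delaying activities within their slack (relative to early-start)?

6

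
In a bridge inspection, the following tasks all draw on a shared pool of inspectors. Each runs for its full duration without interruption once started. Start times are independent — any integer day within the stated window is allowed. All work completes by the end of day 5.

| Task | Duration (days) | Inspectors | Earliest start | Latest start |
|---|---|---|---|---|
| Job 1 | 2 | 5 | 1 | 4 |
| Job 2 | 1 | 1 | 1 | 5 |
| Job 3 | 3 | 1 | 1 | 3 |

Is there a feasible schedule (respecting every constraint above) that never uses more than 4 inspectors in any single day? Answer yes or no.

The minimum achievable peak is 5; 4 < 5, so no feasible schedule stays within the cap.

no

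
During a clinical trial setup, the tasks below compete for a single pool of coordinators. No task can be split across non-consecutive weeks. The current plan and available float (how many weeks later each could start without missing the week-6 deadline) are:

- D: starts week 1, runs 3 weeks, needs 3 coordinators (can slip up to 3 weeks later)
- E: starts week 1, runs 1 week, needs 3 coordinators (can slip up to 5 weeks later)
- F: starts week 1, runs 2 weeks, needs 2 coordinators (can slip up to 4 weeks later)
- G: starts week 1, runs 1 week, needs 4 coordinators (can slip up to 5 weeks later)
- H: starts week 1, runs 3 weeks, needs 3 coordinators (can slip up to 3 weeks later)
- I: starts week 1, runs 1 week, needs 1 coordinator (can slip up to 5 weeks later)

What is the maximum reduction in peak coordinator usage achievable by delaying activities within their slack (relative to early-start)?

Early-start peak: w1:16  w2:8  w3:6  w4:0  w5:0  w6:0 ⇒ 16.
Leveled (D@1, E@1, F@4, G@5, H@2, I@4): w1:6  w2:6  w3:6  w4:6  w5:6  w6:0 ⇒ 6.
Reduction 16 − 6 = 10.

10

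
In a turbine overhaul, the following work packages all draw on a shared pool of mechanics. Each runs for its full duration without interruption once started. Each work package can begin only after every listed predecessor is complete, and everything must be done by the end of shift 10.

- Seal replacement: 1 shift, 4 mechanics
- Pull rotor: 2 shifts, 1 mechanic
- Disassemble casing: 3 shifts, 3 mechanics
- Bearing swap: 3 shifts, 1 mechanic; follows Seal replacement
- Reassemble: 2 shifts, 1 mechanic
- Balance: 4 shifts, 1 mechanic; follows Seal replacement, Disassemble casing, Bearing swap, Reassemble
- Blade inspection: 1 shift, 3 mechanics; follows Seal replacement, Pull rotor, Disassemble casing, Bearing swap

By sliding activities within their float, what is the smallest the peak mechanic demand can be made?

4

Early-start (Seal replacement@1, Pull rotor@1, Disassemble casing@1, Bearing swap@2, Reassemble@1, Balance@5, Blade inspection@5) gives peak 9: s1:9  s2:6  s3:4  s4:1  s5:4  s6:1  s7:1  s8:1  s9:0  s10:0.
Shift Pull rotor→2, Disassemble casing→2, Bearing swap→4, Reassemble→5, Balance→7, Blade inspection→7.
Schedule Seal replacement@1, Pull rotor@2, Disassemble casing@2, Bearing swap@4, Reassemble@5, Balance@7, Blade inspection@7: s1:4  s2:4  s3:4  s4:4  s5:2  s6:2  s7:4  s8:1  s9:1  s10:1 — peak 4.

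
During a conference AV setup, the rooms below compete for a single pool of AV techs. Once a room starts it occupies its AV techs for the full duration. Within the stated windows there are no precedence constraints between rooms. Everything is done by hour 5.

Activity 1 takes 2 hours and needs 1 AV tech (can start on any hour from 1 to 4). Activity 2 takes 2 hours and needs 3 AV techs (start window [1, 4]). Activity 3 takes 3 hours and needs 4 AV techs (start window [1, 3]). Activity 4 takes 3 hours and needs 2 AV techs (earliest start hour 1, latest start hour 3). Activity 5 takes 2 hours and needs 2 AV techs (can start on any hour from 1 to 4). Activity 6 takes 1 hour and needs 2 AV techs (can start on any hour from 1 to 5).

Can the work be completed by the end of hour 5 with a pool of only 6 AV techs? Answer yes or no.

no

Total AV tech-hours = 32; over 5 hours the average is 32/5 > 6, so some hour must exceed 6.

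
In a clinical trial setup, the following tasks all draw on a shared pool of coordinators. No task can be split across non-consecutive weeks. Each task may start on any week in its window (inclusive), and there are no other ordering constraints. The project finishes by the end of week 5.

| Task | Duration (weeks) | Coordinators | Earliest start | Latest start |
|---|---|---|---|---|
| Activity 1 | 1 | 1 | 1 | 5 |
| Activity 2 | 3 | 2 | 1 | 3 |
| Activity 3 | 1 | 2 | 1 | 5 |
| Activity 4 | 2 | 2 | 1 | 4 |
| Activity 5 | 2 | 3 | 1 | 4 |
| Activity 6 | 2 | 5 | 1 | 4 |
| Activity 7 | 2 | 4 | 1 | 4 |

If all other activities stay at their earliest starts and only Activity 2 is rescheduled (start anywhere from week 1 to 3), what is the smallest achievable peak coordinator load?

17

Activity 2@1: w1:19  w2:16  w3:2  w4:0  w5:0 → peak 19
Activity 2@2: w1:17  w2:16  w3:2  w4:2  w5:0 → peak 17
Activity 2@3: w1:17  w2:14  w3:2  w4:2  w5:2 → peak 17
Best is Activity 2@2, peak 17.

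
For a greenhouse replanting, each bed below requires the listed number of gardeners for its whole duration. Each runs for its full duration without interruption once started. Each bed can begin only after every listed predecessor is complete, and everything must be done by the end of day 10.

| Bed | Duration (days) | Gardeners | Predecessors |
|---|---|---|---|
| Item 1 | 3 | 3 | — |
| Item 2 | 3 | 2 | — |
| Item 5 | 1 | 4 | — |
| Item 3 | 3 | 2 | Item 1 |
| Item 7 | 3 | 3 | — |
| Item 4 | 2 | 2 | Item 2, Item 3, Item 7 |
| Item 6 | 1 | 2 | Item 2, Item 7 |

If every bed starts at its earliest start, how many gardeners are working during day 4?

4

At early start, day 4 has: Item 3, Item 6.
Demand: 2 + 2 = 4.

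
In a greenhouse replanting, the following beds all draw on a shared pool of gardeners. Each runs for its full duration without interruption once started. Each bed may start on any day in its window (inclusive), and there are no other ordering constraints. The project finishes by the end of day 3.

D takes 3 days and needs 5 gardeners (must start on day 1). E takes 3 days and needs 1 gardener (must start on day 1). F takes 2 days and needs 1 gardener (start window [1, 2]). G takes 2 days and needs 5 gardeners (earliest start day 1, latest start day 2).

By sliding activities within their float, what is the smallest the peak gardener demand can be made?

Schedule D@1, E@1, F@1, G@1: d1:12  d2:12  d3:6 — peak 12.
No arrangement of the 4 feasible schedules does better.

12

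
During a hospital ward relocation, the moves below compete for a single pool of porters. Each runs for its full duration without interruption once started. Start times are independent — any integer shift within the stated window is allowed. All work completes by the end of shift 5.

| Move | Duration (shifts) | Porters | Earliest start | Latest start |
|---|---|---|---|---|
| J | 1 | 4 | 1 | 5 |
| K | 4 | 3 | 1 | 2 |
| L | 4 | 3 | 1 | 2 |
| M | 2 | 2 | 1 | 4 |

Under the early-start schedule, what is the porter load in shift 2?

8

At early start, shift 2 has: K, L, M.
Demand: 3 + 3 + 2 = 8.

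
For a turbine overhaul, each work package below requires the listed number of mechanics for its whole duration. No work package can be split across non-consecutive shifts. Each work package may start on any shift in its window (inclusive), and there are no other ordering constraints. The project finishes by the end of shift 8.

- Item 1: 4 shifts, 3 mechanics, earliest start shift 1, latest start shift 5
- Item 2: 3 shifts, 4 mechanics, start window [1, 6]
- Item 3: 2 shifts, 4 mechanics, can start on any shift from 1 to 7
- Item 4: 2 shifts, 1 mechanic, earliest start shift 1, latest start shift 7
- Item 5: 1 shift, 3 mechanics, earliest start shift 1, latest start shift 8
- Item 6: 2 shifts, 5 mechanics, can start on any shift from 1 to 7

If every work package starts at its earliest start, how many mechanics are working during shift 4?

At early start, shift 4 has: Item 1.
Demand: 3 = 3.

3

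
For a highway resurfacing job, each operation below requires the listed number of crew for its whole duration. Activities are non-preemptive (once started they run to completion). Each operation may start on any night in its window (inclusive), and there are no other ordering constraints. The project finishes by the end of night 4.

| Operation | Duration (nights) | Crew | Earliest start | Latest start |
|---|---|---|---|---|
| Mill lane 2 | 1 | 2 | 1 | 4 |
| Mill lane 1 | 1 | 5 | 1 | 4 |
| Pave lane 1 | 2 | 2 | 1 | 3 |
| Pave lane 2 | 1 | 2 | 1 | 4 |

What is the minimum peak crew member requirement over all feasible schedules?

Early-start (Mill lane 2@1, Mill lane 1@1, Pave lane 1@1, Pave lane 2@1) gives peak 11: n1:11  n2:2  n3:0  n4:0.
Shift Mill lane 1→2, Pave lane 1→3.
Schedule Mill lane 2@1, Mill lane 1@2, Pave lane 1@3, Pave lane 2@1: n1:4  n2:5  n3:2  n4:2 — peak 5.

5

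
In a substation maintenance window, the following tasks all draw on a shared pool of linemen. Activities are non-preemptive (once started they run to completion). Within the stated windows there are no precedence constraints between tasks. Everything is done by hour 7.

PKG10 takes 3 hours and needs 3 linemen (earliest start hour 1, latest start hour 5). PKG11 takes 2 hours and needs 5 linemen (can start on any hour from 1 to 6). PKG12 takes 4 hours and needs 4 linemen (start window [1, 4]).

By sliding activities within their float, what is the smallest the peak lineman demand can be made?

7

Early-start (PKG10@1, PKG11@1, PKG12@1) gives peak 12: h1:12  h2:12  h3:7  h4:4  h5:0  h6:0  h7:0.
Shift PKG11→5.
Schedule PKG10@1, PKG11@5, PKG12@1: h1:7  h2:7  h3:7  h4:4  h5:5  h6:5  h7:0 — peak 7.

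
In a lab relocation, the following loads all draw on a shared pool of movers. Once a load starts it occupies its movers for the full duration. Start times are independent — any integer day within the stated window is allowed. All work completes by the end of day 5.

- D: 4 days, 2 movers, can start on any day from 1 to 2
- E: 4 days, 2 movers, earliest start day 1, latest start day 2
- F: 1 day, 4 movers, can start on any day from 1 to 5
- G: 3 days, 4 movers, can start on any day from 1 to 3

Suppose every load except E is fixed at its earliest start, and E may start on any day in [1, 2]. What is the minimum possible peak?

10

E@1: d1:12  d2:8  d3:8  d4:4  d5:0 → peak 12
E@2: d1:10  d2:8  d3:8  d4:4  d5:2 → peak 10
Best is E@2, peak 10.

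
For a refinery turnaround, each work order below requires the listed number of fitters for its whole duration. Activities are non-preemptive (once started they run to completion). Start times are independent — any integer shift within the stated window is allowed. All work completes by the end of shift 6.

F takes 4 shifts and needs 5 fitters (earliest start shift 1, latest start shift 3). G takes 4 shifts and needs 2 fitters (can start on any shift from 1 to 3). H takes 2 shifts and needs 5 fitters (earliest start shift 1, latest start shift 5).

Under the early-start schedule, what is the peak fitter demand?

12

Early-start schedule: F@1, G@1, H@1.
Load per shift: shift 1: 12, shift 2: 12, shift 3: 7, shift 4: 7, shift 5: 0, shift 6: 0.
Peak is 12.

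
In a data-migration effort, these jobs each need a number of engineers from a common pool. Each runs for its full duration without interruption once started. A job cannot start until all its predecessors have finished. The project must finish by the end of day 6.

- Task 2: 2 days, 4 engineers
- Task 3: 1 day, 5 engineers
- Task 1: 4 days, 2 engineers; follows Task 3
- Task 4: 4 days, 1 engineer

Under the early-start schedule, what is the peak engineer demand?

10

Early-start schedule: Task 2@1, Task 3@1, Task 1@2, Task 4@1.
Load per day: day 1: 10, day 2: 7, day 3: 3, day 4: 3, day 5: 2, day 6: 0.
Peak is 10.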